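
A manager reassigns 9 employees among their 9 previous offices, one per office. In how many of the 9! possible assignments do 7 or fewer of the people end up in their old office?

362879

Sum C(9,i)·!(9-i) for i = 0..7:
  i=0: C(9,0)·!9 = 1·133496 = 133496
  i=1: C(9,1)·!8 = 9·14833 = 133497
  i=2: C(9,2)·!7 = 36·1854 = 66744
  i=3: C(9,3)·!6 = 84·265 = 22260
  i=4: C(9,4)·!5 = 126·44 = 5544
  i=5: C(9,5)·!4 = 126·9 = 1134
  i=6: C(9,6)·!3 = 84·2 = 168
  i=7: C(9,7)·!2 = 36·1 = 36
Total = 362879.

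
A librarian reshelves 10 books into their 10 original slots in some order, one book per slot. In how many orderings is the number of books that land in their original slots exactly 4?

55650

Pick the 4 fixed positions: C(10,4) = 210 ways.
The remaining 6 must be deranged: !6 = 265.
Total: 210 × 265 = 55650.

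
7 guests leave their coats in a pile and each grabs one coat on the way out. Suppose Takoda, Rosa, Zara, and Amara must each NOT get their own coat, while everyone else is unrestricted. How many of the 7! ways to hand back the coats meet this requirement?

Inclusion-exclusion on the 4 forbidden self-matches:
Σ_{j=0}^{4} (-1)^j C(4,j)(7-j)!
= C(4,0)·7! - C(4,1)·6! + C(4,2)·5! - C(4,3)·4! + C(4,4)·3!
= 5040 - 2880 + 720 - 96 + 6
= 2790

2790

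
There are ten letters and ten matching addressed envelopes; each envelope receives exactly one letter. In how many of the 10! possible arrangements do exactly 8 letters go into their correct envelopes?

Pick the 8 fixed positions: C(10,8) = 45 ways.
The other 2 form a derangement: !2 = 1.
Total: 45 × 1 = 45.

45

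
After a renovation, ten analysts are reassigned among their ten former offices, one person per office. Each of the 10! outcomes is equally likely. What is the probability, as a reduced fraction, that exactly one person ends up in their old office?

16687/45360

Favorable outcomes: C(10,1)·!9 = 10·133496 = 1334960.
Total outcomes: 10! = 3628800.
Probability = 1334960/3628800 = 16687/45360.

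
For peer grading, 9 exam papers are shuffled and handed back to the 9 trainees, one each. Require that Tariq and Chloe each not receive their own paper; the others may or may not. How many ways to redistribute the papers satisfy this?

Let A_j be the event that the j-th constrained one is fixed. By inclusion-exclusion over the 2 events:
Σ_{j=0}^{2} (-1)^j C(2,j)(9-j)!
= C(2,0)·9! - C(2,1)·8! + C(2,2)·7!
= 362880 - 80640 + 5040
= 287280

287280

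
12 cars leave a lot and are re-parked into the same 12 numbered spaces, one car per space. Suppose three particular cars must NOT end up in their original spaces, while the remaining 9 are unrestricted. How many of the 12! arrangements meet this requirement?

Inclusion-exclusion on the 3 forbidden self-matches:
Σ_{j=0}^{3} (-1)^j C(3,j)(12-j)!
= C(3,0)·12! - C(3,1)·11! + C(3,2)·10! - C(3,3)·9!
= 479001600 - 119750400 + 10886400 - 362880
= 369774720

369774720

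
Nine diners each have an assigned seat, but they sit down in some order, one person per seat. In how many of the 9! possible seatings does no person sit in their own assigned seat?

The number of derangements of 9 is !9 = Σ_{k=0}^{9} (-1)^k·9!/k!
= 9! - 9!/1! + 9!/2! - 9!/3! + 9!/4! - 9!/5! + 9!/6! - 9!/7! + 9!/8! - 9!/9!
= 362880 - 362880 + 181440 - 60480 + 15120 - 3024 + 504 - 72 + 9 - 1
= 133496

133496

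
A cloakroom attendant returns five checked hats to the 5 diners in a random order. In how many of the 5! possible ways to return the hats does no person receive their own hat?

44

!5 is the nearest integer to 5!/e.
5! = 120, and 120/e ≈ 44.15, so !5 = 44.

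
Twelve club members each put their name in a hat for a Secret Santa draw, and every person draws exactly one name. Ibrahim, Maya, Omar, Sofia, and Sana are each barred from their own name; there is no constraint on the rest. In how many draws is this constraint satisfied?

Let A_j be the event that the j-th constrained one is fixed. By inclusion-exclusion over the 5 events:
Σ_{j=0}^{5} (-1)^j C(5,j)(12-j)!
= C(5,0)·12! - C(5,1)·11! + C(5,2)·10! - C(5,3)·9! + C(5,4)·8! - C(5,5)·7!
= 479001600 - 199584000 + 36288000 - 3628800 + 201600 - 5040
= 312273360

312273360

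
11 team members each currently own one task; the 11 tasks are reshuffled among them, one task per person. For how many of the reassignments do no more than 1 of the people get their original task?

29369141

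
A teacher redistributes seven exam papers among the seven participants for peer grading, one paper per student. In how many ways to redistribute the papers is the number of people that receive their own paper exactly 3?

315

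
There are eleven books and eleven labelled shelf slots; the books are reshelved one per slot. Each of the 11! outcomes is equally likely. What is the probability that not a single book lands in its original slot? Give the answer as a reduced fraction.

Favorable outcomes: !11 = 14684570.
Total outcomes: 11! = 39916800.
Probability = 14684570/39916800 = 1468457/3991680.

1468457/3991680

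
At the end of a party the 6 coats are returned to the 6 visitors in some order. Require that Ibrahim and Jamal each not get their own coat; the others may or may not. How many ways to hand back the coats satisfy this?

504

Let A_j be the event that the j-th constrained one is fixed. By inclusion-exclusion over the 2 events:
Σ_{j=0}^{2} (-1)^j C(2,j)(6-j)!
= C(2,0)·6! - C(2,1)·5! + C(2,2)·4!
= 720 - 240 + 24
= 504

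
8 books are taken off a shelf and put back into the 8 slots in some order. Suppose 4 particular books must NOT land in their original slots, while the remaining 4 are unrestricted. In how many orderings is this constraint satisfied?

24024

Let A_j be the event that the j-th constrained one is fixed. By inclusion-exclusion over the 4 events:
Σ_{j=0}^{4} (-1)^j C(4,j)(8-j)!
= C(4,0)·8! - C(4,1)·7! + C(4,2)·6! - C(4,3)·5! + C(4,4)·4!
= 40320 - 20160 + 4320 - 480 + 24
= 24024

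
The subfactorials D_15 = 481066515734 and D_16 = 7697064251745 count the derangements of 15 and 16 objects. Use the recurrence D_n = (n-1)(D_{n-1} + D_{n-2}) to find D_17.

D_17 = (17-1)·(D_16 + D_15) = 16·(7697064251745 + 481066515734) = 16·8178130767479 = 130850092279664.

130850092279664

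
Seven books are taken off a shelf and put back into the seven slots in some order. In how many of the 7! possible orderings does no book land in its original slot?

The number of derangements of 7 is !7 = Σ_{k=0}^{7} (-1)^k·7!/k!
= 7! - 7!/1! + 7!/2! - 7!/3! + 7!/4! - 7!/5! + 7!/6! - 7!/7!
= 5040 - 5040 + 2520 - 840 + 210 - 42 + 7 - 1
= 1854

1854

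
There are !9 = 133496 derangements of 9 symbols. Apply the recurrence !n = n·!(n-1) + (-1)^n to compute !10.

1334961

!10 = 10·133496 + 1 = 1334961.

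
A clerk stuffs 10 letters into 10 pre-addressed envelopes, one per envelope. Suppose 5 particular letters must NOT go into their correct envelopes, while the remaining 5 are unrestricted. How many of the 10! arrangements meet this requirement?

Inclusion-exclusion on the 5 forbidden self-matches:
Σ_{j=0}^{5} (-1)^j C(5,j)(10-j)!
= C(5,0)·10! - C(5,1)·9! + C(5,2)·8! - C(5,3)·7! + C(5,4)·6! - C(5,5)·5!
= 3628800 - 1814400 + 403200 - 50400 + 3600 - 120
= 2170680

2170680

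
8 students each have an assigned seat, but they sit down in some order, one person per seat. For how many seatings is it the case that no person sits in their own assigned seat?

Recurrence: !8 = 8·!7 + (-1)^8.
!8 = 8·1854 + 1 = 14833

14833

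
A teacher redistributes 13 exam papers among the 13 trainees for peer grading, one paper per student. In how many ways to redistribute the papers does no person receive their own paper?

2290792932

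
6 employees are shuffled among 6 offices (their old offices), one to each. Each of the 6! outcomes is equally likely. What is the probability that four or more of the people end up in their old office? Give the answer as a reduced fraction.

Favorable outcomes: Σ_{i≥4} C(6,i)·!(6-i) = 15·1 + 6·0 + 1·1 = 16.
Total outcomes: 6! = 720.
Probability = 16/720 = 1/45.

1/45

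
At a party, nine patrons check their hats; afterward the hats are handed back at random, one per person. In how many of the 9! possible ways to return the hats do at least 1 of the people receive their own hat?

229384

# with exactly i fixed is C(9,i)·!(9-i); sum over i=1..9:
  i=1: C(9,1)·!8 = 9·14833 = 133497
  i=2: C(9,2)·!7 = 36·1854 = 66744
  i=3: C(9,3)·!6 = 84·265 = 22260
  i=4: C(9,4)·!5 = 126·44 = 5544
  i=5: C(9,5)·!4 = 126·9 = 1134
  i=6: C(9,6)·!3 = 84·2 = 168
  i=7: C(9,7)·!2 = 36·1 = 36
  i=8: C(9,8)·!1 = 9·0 = 0
  i=9: C(9,9)·!0 = 1·1 = 1
Total = 229384.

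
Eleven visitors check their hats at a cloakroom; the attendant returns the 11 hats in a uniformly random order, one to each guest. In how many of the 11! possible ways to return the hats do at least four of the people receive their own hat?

757934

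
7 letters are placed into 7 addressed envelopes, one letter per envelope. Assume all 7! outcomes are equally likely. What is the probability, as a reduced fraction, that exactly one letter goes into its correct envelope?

Favorable outcomes: C(7,1)·!6 = 7·265 = 1855.
Total outcomes: 7! = 5040.
Probability = 1855/5040 = 53/144.

53/144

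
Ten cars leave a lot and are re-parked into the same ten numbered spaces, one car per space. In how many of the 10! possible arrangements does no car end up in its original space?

1334961

The subfactorial !10 = [10!/e] (nearest integer).
10! = 3628800, and 3628800/e ≈ 1334960.92, so !10 = 1334961.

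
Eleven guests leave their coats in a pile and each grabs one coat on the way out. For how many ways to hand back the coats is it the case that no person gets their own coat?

14684570

Recurrence: !11 = 11·!10 + (-1)^11.
!11 = 11·1334961 - 1 = 14684570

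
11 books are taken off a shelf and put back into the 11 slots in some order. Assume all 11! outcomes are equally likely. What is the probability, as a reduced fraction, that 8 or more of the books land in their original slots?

Favorable outcomes: Σ_{i≥8} C(11,i)·!(11-i) = 165·2 + 55·1 + 11·0 + 1·1 = 386.
Total outcomes: 11! = 39916800.
Probability = 386/39916800 = 193/19958400.

193/19958400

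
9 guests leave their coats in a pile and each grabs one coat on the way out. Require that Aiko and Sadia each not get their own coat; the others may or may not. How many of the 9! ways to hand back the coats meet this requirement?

287280

Inclusion-exclusion on the 2 forbidden self-matches:
Σ_{j=0}^{2} (-1)^j C(2,j)(9-j)!
= C(2,0)·9! - C(2,1)·8! + C(2,2)·7!
= 362880 - 80640 + 5040
= 287280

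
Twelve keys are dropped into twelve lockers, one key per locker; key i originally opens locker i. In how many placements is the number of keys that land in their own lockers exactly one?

176214840

Pick the single fixed position: C(12,1) = 12 ways.
The remaining 11 must be deranged: !11 = 14684570.
Total: 12 × 14684570 = 176214840.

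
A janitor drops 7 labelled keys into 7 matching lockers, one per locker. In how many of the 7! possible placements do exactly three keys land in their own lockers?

Choose which 3 of the 7 are fixed: C(7,3) = 35.
The other 4 form a derangement: !4 = 9.
Total: 35 × 9 = 315.

315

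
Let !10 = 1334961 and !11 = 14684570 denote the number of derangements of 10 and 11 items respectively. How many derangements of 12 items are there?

!12 = (12-1)·(!11 + !10) = 11·(14684570 + 1334961) = 11·16019531 = 176214841.

176214841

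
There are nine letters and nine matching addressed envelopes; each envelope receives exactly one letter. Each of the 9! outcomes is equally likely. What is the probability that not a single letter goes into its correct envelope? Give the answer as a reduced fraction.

16687/45360

Favorable outcomes: !9 = 133496.
Total outcomes: 9! = 362880.
Probability = 133496/362880 = 16687/45360.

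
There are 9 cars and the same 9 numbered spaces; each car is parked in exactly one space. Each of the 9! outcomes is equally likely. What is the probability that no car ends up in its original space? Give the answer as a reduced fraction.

Favorable outcomes: !9 = 133496.
Total outcomes: 9! = 362880.
Probability = 133496/362880 = 16687/45360.

16687/45360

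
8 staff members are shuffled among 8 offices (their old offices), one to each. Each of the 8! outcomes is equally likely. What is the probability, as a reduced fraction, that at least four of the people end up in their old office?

257/13440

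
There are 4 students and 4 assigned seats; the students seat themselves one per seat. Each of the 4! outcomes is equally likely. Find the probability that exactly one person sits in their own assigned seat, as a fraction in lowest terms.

1/3

Favorable outcomes: C(4,1)·!3 = 4·2 = 8.
Total outcomes: 4! = 24.
Probability = 8/24 = 1/3.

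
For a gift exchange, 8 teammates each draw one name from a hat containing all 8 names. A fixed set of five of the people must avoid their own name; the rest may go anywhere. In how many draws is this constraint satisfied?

21234

Inclusion-exclusion on the 5 forbidden self-matches:
Σ_{j=0}^{5} (-1)^j C(5,j)(8-j)!
= C(5,0)·8! - C(5,1)·7! + C(5,2)·6! - C(5,3)·5! + C(5,4)·4! - C(5,5)·3!
= 40320 - 25200 + 7200 - 1200 + 120 - 6
= 21234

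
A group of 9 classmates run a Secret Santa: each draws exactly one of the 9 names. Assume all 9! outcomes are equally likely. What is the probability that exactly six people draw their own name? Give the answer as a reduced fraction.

1/2160

Favorable outcomes: C(9,6)·!3 = 84·2 = 168.
Total outcomes: 9! = 362880.
Probability = 168/362880 = 1/2160.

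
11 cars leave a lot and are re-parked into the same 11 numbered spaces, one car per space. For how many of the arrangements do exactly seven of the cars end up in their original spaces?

2970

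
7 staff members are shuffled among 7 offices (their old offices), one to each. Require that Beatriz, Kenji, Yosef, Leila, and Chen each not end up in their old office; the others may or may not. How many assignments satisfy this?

2428

Let A_j be the event that the j-th constrained one is fixed. By inclusion-exclusion over the 5 events:
Σ_{j=0}^{5} (-1)^j C(5,j)(7-j)!
= C(5,0)·7! - C(5,1)·6! + C(5,2)·5! - C(5,3)·4! + C(5,4)·3! - C(5,5)·2!
= 5040 - 3600 + 1200 - 240 + 30 - 2
= 2428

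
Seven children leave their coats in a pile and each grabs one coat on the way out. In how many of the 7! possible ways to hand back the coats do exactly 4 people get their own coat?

Choose which 4 of the 7 are fixed: C(7,4) = 35.
The remaining 3 must be deranged: !3 = 2.
Total: 35 × 2 = 70.

70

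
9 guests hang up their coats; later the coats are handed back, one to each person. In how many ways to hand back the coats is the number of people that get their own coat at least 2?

# with exactly i fixed is C(9,i)·!(9-i); sum over i=2..9:
  i=2: C(9,2)·!7 = 36·1854 = 66744
  i=3: C(9,3)·!6 = 84·265 = 22260
  i=4: C(9,4)·!5 = 126·44 = 5544
  i=5: C(9,5)·!4 = 126·9 = 1134
  i=6: C(9,6)·!3 = 84·2 = 168
  i=7: C(9,7)·!2 = 36·1 = 36
  i=8: C(9,8)·!1 = 9·0 = 0
  i=9: C(9,9)·!0 = 1·1 = 1
Total = 95887.

95887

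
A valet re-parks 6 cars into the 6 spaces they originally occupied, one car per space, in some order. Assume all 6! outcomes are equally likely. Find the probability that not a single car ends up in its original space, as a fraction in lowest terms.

53/144

Favorable outcomes: !6 = 265.
Total outcomes: 6! = 720.
Probability = 265/720 = 53/144.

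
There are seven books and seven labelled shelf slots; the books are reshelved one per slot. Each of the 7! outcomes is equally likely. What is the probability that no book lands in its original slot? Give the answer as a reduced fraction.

103/280

Favorable outcomes: !7 = 1854.
Total outcomes: 7! = 5040.
Probability = 1854/5040 = 103/280.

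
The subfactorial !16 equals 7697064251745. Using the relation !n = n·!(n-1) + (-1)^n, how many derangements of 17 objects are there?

!17 = 17·7697064251745 - 1 = 130850092279664.

130850092279664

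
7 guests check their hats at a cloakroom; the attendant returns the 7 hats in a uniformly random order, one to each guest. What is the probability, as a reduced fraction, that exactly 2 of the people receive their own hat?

Favorable outcomes: C(7,2)·!5 = 21·44 = 924.
Total outcomes: 7! = 5040.
Probability = 924/5040 = 11/60.

11/60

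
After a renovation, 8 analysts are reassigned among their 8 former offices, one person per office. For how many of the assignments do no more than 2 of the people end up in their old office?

Sum C(8,i)·!(8-i) for i = 0..2:
  i=0: C(8,0)·!8 = 1·14833 = 14833
  i=1: C(8,1)·!7 = 8·1854 = 14832
  i=2: C(8,2)·!6 = 28·265 = 7420
Total = 37085.

37085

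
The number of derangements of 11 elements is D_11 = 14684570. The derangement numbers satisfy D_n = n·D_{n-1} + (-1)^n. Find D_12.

176214841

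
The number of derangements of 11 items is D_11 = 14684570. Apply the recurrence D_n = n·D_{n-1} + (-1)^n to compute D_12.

176214841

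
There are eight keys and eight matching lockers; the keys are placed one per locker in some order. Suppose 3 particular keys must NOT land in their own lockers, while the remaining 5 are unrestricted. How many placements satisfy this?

27240

Inclusion-exclusion on the 3 forbidden self-matches:
Σ_{j=0}^{3} (-1)^j C(3,j)(8-j)!
= C(3,0)·8! - C(3,1)·7! + C(3,2)·6! - C(3,3)·5!
= 40320 - 15120 + 2160 - 120
= 27240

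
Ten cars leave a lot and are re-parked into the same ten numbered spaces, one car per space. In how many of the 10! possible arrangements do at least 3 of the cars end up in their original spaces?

Sum C(10,i)·!(10-i) for i = 3..10:
  i=3: C(10,3)·!7 = 120·1854 = 222480
  i=4: C(10,4)·!6 = 210·265 = 55650
  i=5: C(10,5)·!5 = 252·44 = 11088
  i=6: C(10,6)·!4 = 210·9 = 1890
  i=7: C(10,7)·!3 = 120·2 = 240
  i=8: C(10,8)·!2 = 45·1 = 45
  i=9: C(10,9)·!1 = 10·0 = 0
  i=10: C(10,10)·!0 = 1·1 = 1
Total = 291394.

291394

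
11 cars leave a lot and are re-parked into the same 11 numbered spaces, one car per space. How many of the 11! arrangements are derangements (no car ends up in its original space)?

Recurrence: !11 = 11·!10 + (-1)^11.
!11 = 11·1334961 - 1 = 14684570

14684570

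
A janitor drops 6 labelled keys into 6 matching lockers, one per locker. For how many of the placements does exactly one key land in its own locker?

Pick the single fixed position: C(6,1) = 6 ways.
The other 5 form a derangement: !5 = 44.
Total: 6 × 44 = 264.

264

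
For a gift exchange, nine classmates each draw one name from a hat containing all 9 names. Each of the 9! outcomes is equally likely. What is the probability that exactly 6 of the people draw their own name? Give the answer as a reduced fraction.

Favorable outcomes: C(9,6)·!3 = 84·2 = 168.
Total outcomes: 9! = 362880.
Probability = 168/362880 = 1/2160.

1/2160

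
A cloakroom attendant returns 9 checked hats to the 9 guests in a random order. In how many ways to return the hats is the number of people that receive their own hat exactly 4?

Choose which 4 of the 9 are fixed: C(9,4) = 126.
The remaining 5 must be deranged: !5 = 44.
Total: 126 × 44 = 5544.

5544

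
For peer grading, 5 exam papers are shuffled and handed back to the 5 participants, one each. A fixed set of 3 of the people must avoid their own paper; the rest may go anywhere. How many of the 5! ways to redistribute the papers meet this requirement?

64

Inclusion-exclusion on the 3 forbidden self-matches:
Σ_{j=0}^{3} (-1)^j C(3,j)(5-j)!
= C(3,0)·5! - C(3,1)·4! + C(3,2)·3! - C(3,3)·2!
= 120 - 72 + 18 - 2
= 64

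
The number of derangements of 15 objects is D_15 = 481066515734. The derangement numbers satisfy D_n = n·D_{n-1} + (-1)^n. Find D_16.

D_16 = 16·481066515734 + 1 = 7697064251745.

7697064251745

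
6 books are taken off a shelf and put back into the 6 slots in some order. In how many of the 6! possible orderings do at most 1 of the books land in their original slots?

529

Sum C(6,i)·!(6-i) for i = 0..1:
  i=0: C(6,0)·!6 = 1·265 = 265
  i=1: C(6,1)·!5 = 6·44 = 264
Total = 529.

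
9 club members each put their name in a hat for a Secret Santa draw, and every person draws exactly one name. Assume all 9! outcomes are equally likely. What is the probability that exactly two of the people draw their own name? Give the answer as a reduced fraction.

Favorable outcomes: C(9,2)·!7 = 36·1854 = 66744.
Total outcomes: 9! = 362880.
Probability = 66744/362880 = 103/560.

103/560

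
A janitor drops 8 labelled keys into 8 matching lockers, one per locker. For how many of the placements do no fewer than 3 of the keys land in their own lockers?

Sum C(8,i)·!(8-i) for i = 3..8:
  i=3: C(8,3)·!5 = 56·44 = 2464
  i=4: C(8,4)·!4 = 70·9 = 630
  i=5: C(8,5)·!3 = 56·2 = 112
  i=6: C(8,6)·!2 = 28·1 = 28
  i=7: C(8,7)·!1 = 8·0 = 0
  i=8: C(8,8)·!0 = 1·1 = 1
Total = 3235.

3235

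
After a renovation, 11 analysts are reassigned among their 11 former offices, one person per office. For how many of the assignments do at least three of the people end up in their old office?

Sum C(11,i)·!(11-i) for i = 3..11:
  i=3: C(11,3)·!8 = 165·14833 = 2447445
  i=4: C(11,4)·!7 = 330·1854 = 611820
  i=5: C(11,5)·!6 = 462·265 = 122430
  i=6: C(11,6)·!5 = 462·44 = 20328
  i=7: C(11,7)·!4 = 330·9 = 2970
  i=8: C(11,8)·!3 = 165·2 = 330
  i=9: C(11,9)·!2 = 55·1 = 55
  i=10: C(11,10)·!1 = 11·0 = 0
  i=11: C(11,11)·!0 = 1·1 = 1
Total = 3205379.

3205379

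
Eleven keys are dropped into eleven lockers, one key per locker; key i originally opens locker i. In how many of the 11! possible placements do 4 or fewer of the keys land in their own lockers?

39770686

Sum C(11,i)·!(11-i) for i = 0..4:
  i=0: C(11,0)·!11 = 1·14684570 = 14684570
  i=1: C(11,1)·!10 = 11·1334961 = 14684571
  i=2: C(11,2)·!9 = 55·133496 = 7342280
  i=3: C(11,3)·!8 = 165·14833 = 2447445
  i=4: C(11,4)·!7 = 330·1854 = 611820
Total = 39770686.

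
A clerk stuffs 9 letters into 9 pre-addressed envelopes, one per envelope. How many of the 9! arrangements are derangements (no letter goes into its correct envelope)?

133496

Recurrence: !9 = 8·(!8 + !7).
!9 = 8·(14833 + 1854) = 8·16687 = 133496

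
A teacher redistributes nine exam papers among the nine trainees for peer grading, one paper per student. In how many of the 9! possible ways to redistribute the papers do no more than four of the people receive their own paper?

361541

# with exactly i fixed is C(9,i)·!(9-i); sum over i=0..4:
  i=0: C(9,0)·!9 = 1·133496 = 133496
  i=1: C(9,1)·!8 = 9·14833 = 133497
  i=2: C(9,2)·!7 = 36·1854 = 66744
  i=3: C(9,3)·!6 = 84·265 = 22260
  i=4: C(9,4)·!5 = 126·44 = 5544
Total = 361541.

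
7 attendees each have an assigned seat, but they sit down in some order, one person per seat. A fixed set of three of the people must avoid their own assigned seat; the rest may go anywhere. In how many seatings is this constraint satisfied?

3216

Inclusion-exclusion on the 3 forbidden self-matches:
Σ_{j=0}^{3} (-1)^j C(3,j)(7-j)!
= C(3,0)·7! - C(3,1)·6! + C(3,2)·5! - C(3,3)·4!
= 5040 - 2160 + 360 - 24
= 3216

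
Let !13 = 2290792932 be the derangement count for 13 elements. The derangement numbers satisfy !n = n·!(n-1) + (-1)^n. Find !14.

!14 = 14·2290792932 + 1 = 32071101049.

32071101049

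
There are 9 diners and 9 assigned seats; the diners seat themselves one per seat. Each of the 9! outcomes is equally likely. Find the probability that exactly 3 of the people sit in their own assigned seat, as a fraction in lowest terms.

Favorable outcomes: C(9,3)·!6 = 84·265 = 22260.
Total outcomes: 9! = 362880.
Probability = 22260/362880 = 53/864.

53/864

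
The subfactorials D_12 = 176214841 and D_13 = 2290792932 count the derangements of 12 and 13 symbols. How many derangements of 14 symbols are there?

32071101049

D_14 = (14-1)·(D_13 + D_12) = 13·(2290792932 + 176214841) = 13·2467007773 = 32071101049.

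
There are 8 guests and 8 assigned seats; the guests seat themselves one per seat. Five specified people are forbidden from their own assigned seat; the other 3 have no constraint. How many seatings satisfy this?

21234

Let A_j be the event that the j-th constrained one is fixed. By inclusion-exclusion over the 5 events:
Σ_{j=0}^{5} (-1)^j C(5,j)(8-j)!
= C(5,0)·8! - C(5,1)·7! + C(5,2)·6! - C(5,3)·5! + C(5,4)·4! - C(5,5)·3!
= 40320 - 25200 + 7200 - 1200 + 120 - 6
= 21234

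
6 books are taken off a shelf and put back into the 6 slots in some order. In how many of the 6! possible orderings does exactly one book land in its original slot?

264

Choose which one of the 6 is fixed: C(6,1) = 6.
The remaining 5 must be deranged: !5 = 44.
Total: 6 × 44 = 264.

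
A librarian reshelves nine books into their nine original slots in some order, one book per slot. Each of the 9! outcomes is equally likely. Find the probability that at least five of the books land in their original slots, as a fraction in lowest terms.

1339/362880

Favorable outcomes: Σ_{i≥5} C(9,i)·!(9-i) = 126·9 + 84·2 + 36·1 + 9·0 + 1·1 = 1339.
Total outcomes: 9! = 362880.
Probability = 1339/362880 = 1339/362880.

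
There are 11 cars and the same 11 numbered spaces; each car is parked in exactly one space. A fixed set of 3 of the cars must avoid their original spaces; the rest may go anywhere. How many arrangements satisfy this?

Inclusion-exclusion on the 3 forbidden self-matches:
Σ_{j=0}^{3} (-1)^j C(3,j)(11-j)!
= C(3,0)·11! - C(3,1)·10! + C(3,2)·9! - C(3,3)·8!
= 39916800 - 10886400 + 1088640 - 40320
= 30078720

30078720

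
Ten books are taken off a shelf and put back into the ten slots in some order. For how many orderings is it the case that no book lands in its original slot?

1334961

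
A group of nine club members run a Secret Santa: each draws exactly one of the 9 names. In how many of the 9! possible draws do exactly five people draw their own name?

Pick the 5 fixed positions: C(9,5) = 126 ways.
The remaining 4 must be deranged: !4 = 9.
Total: 126 × 9 = 1134.

1134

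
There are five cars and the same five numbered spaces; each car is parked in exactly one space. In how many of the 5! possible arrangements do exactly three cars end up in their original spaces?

Pick the 3 fixed positions: C(5,3) = 10 ways.
The remaining 2 must be deranged: !2 = 1.
Total: 10 × 1 = 10.

10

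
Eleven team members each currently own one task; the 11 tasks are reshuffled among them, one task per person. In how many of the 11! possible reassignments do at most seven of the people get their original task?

39916414

# with exactly i fixed is C(11,i)·!(11-i); sum over i=0..7:
  i=0: C(11,0)·!11 = 1·14684570 = 14684570
  i=1: C(11,1)·!10 = 11·1334961 = 14684571
  i=2: C(11,2)·!9 = 55·133496 = 7342280
  i=3: C(11,3)·!8 = 165·14833 = 2447445
  i=4: C(11,4)·!7 = 330·1854 = 611820
  i=5: C(11,5)·!6 = 462·265 = 122430
  i=6: C(11,6)·!5 = 462·44 = 20328
  i=7: C(11,7)·!4 = 330·9 = 2970
Total = 39916414.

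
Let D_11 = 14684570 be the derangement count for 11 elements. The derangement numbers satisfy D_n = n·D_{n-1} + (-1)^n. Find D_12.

D_12 = 12·14684570 + 1 = 176214841.

176214841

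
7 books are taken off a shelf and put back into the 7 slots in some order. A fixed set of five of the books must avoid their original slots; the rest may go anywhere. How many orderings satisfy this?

Inclusion-exclusion on the 5 forbidden self-matches:
Σ_{j=0}^{5} (-1)^j C(5,j)(7-j)!
= C(5,0)·7! - C(5,1)·6! + C(5,2)·5! - C(5,3)·4! + C(5,4)·3! - C(5,5)·2!
= 5040 - 3600 + 1200 - 240 + 30 - 2
= 2428

2428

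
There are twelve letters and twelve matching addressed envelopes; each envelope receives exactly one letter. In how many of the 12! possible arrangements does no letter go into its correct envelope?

176214841

!12 = 12! · Σ_{k=0}^{12} (-1)^k/k!
= 12! - 12!/1! + 12!/2! - 12!/3! + 12!/4! - 12!/5! + 12!/6! - 12!/7! + 12!/8! - 12!/9! + 12!/10! - 12!/11! + 12!/12!
= 479001600 - 479001600 + 239500800 - 79833600 + 19958400 - 3991680 + 665280 - 95040 + 11880 - 1320 + 132 - 12 + 1
= 176214841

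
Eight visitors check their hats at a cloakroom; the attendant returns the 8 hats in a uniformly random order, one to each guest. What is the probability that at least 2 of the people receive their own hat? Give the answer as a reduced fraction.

2131/8064

Favorable outcomes: Σ_{i≥2} C(8,i)·!(8-i) = 28·265 + 56·44 + 70·9 + 56·2 + 28·1 + 8·0 + 1·1 = 10655.
Total outcomes: 8! = 40320.
Probability = 10655/40320 = 2131/8064.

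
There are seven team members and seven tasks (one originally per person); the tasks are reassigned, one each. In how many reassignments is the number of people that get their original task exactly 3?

315

Choose which 3 of the 7 are fixed: C(7,3) = 35.
The remaining 4 must be deranged: !4 = 9.
Total: 35 × 9 = 315.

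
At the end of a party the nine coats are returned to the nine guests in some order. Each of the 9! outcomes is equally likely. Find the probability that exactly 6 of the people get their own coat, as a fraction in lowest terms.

1/2160

Favorable outcomes: C(9,6)·!3 = 84·2 = 168.
Total outcomes: 9! = 362880.
Probability = 168/362880 = 1/2160.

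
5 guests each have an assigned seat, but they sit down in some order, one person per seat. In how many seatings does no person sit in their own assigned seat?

By inclusion-exclusion, !5 = Σ (-1)^k · 5!/k! for k=0..5
= 5! - 5!/1! + 5!/2! - 5!/3! + 5!/4! - 5!/5!
= 120 - 120 + 60 - 20 + 5 - 1
= 44

44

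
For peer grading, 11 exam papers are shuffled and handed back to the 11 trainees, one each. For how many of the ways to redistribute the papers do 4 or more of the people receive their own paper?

757934

Sum C(11,i)·!(11-i) for i = 4..11:
  i=4: C(11,4)·!7 = 330·1854 = 611820
  i=5: C(11,5)·!6 = 462·265 = 122430
  i=6: C(11,6)·!5 = 462·44 = 20328
  i=7: C(11,7)·!4 = 330·9 = 2970
  i=8: C(11,8)·!3 = 165·2 = 330
  i=9: C(11,9)·!2 = 55·1 = 55
  i=10: C(11,10)·!1 = 11·0 = 0
  i=11: C(11,11)·!0 = 1·1 = 1
Total = 757934.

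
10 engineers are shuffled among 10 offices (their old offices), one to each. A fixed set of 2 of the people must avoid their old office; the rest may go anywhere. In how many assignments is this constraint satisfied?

2943360

Let A_j be the event that the j-th constrained one is fixed. By inclusion-exclusion over the 2 events:
Σ_{j=0}^{2} (-1)^j C(2,j)(10-j)!
= C(2,0)·10! - C(2,1)·9! + C(2,2)·8!
= 3628800 - 725760 + 40320
= 2943360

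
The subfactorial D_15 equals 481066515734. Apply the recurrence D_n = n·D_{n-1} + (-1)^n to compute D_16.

7697064251745

D_16 = 16·481066515734 + 1 = 7697064251745.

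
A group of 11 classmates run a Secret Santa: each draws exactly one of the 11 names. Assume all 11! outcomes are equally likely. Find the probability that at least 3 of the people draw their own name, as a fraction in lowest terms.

3205379/39916800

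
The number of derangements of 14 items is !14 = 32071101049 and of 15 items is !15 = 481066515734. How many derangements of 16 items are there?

!16 = (16-1)·(!15 + !14) = 15·(481066515734 + 32071101049) = 15·513137616783 = 7697064251745.

7697064251745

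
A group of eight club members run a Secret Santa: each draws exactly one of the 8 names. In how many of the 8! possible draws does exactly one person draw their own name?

Pick the single fixed position: C(8,1) = 8 ways.
The remaining 7 must be deranged: !7 = 1854.
Total: 8 × 1854 = 14832.

14832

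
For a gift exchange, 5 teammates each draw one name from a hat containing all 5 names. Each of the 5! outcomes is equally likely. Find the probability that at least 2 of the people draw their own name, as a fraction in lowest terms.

Favorable outcomes: Σ_{i≥2} C(5,i)·!(5-i) = 10·2 + 10·1 + 5·0 + 1·1 = 31.
Total outcomes: 5! = 120.
Probability = 31/120 = 31/120.

31/120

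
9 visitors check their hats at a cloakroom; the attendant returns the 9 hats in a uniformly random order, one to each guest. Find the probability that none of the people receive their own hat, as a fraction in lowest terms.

16687/45360

Favorable outcomes: !9 = 133496.
Total outcomes: 9! = 362880.
Probability = 133496/362880 = 16687/45360.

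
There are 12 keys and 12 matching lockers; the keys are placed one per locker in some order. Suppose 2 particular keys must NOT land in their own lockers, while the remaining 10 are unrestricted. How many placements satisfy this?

Let A_j be the event that the j-th constrained one is fixed. By inclusion-exclusion over the 2 events:
Σ_{j=0}^{2} (-1)^j C(2,j)(12-j)!
= C(2,0)·12! - C(2,1)·11! + C(2,2)·10!
= 479001600 - 79833600 + 3628800
= 402796800

402796800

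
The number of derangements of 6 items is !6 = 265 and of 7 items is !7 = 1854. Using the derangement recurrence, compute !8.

!8 = (8-1)·(!7 + !6) = 7·(1854 + 265) = 7·2119 = 14833.

14833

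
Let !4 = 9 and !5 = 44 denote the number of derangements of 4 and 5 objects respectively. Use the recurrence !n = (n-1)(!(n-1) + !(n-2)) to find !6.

265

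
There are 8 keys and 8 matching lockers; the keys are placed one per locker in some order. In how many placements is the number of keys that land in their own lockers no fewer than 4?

771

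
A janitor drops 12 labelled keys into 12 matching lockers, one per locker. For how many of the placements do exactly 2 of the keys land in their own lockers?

Choose which 2 of the 12 are fixed: C(12,2) = 66.
The remaining 10 must be deranged: !10 = 1334961.
Total: 66 × 1334961 = 88107426.

88107426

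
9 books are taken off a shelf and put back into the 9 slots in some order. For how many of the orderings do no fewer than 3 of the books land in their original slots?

29143

Sum C(9,i)·!(9-i) for i = 3..9:
  i=3: C(9,3)·!6 = 84·265 = 22260
  i=4: C(9,4)·!5 = 126·44 = 5544
  i=5: C(9,5)·!4 = 126·9 = 1134
  i=6: C(9,6)·!3 = 84·2 = 168
  i=7: C(9,7)·!2 = 36·1 = 36
  i=8: C(9,8)·!1 = 9·0 = 0
  i=9: C(9,9)·!0 = 1·1 = 1
Total = 29143.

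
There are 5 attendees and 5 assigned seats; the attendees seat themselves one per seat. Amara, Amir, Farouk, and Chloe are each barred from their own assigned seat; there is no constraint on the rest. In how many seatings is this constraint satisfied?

Inclusion-exclusion on the 4 forbidden self-matches:
Σ_{j=0}^{4} (-1)^j C(4,j)(5-j)!
= C(4,0)·5! - C(4,1)·4! + C(4,2)·3! - C(4,3)·2! + C(4,4)·1!
= 120 - 96 + 36 - 8 + 1
= 53

53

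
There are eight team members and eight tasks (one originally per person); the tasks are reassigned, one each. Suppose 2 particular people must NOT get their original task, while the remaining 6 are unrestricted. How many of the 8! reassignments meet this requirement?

30960

Inclusion-exclusion on the 2 forbidden self-matches:
Σ_{j=0}^{2} (-1)^j C(2,j)(8-j)!
= C(2,0)·8! - C(2,1)·7! + C(2,2)·6!
= 40320 - 10080 + 720
= 30960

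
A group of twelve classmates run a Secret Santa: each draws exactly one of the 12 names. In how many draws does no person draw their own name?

176214841

The number of derangements of 12 is !12 = Σ_{k=0}^{12} (-1)^k·12!/k!
= 12! - 12!/1! + 12!/2! - 12!/3! + 12!/4! - 12!/5! + 12!/6! - 12!/7! + 12!/8! - 12!/9! + 12!/10! - 12!/11! + 12!/12!
= 479001600 - 479001600 + 239500800 - 79833600 + 19958400 - 3991680 + 665280 - 95040 + 11880 - 1320 + 132 - 12 + 1
= 176214841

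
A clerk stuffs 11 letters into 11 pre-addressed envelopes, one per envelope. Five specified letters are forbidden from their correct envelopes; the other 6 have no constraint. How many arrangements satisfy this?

Inclusion-exclusion on the 5 forbidden self-matches:
Σ_{j=0}^{5} (-1)^j C(5,j)(11-j)!
= C(5,0)·11! - C(5,1)·10! + C(5,2)·9! - C(5,3)·8! + C(5,4)·7! - C(5,5)·6!
= 39916800 - 18144000 + 3628800 - 403200 + 25200 - 720
= 25022880

25022880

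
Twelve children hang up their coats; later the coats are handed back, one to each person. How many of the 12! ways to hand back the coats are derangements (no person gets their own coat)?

Recurrence: !12 = 11·(!11 + !10).
!12 = 11·(14684570 + 1334961) = 11·16019531 = 176214841

176214841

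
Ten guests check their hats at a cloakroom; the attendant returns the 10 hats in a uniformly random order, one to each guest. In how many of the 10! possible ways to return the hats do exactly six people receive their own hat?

1890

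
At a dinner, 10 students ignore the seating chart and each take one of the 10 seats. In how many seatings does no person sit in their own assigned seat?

Use !n = n·!(n-1) + (-1)^n.
!10 = 10·133496 + 1 = 1334961

1334961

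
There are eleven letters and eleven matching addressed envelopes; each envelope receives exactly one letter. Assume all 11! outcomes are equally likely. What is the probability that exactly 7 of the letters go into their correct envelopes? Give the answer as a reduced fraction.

Favorable outcomes: C(11,7)·!4 = 330·9 = 2970.
Total outcomes: 11! = 39916800.
Probability = 2970/39916800 = 1/13440.

1/13440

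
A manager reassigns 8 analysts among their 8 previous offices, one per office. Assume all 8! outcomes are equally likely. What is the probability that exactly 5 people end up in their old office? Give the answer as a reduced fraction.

Favorable outcomes: C(8,5)·!3 = 56·2 = 112.
Total outcomes: 8! = 40320.
Probability = 112/40320 = 1/360.

1/360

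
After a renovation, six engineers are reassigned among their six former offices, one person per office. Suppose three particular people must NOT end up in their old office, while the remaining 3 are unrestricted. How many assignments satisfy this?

Inclusion-exclusion on the 3 forbidden self-matches:
Σ_{j=0}^{3} (-1)^j C(3,j)(6-j)!
= C(3,0)·6! - C(3,1)·5! + C(3,2)·4! - C(3,3)·3!
= 720 - 360 + 72 - 6
= 426

426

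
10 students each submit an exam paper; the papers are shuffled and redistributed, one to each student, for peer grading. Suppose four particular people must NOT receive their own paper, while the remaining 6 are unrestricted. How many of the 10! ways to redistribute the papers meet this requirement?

Inclusion-exclusion on the 4 forbidden self-matches:
Σ_{j=0}^{4} (-1)^j C(4,j)(10-j)!
= C(4,0)·10! - C(4,1)·9! + C(4,2)·8! - C(4,3)·7! + C(4,4)·6!
= 3628800 - 1451520 + 241920 - 20160 + 720
= 2399760

2399760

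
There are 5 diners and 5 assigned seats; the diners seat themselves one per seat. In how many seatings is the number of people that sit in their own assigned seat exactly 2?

20

Choose which 2 of the 5 are fixed: C(5,2) = 10.
The remaining 3 must be deranged: !3 = 2.
Total: 10 × 2 = 20.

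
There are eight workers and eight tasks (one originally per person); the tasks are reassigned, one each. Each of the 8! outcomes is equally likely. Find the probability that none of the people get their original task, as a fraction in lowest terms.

2119/5760

Favorable outcomes: !8 = 14833.
Total outcomes: 8! = 40320.
Probability = 14833/40320 = 2119/5760.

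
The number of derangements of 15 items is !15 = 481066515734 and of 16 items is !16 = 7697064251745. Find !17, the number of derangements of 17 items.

!17 = (17-1)·(!16 + !15) = 16·(7697064251745 + 481066515734) = 16·8178130767479 = 130850092279664.

130850092279664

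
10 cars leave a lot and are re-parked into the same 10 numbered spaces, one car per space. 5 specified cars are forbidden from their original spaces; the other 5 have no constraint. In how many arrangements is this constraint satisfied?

Let A_j be the event that the j-th constrained one is fixed. By inclusion-exclusion over the 5 events:
Σ_{j=0}^{5} (-1)^j C(5,j)(10-j)!
= C(5,0)·10! - C(5,1)·9! + C(5,2)·8! - C(5,3)·7! + C(5,4)·6! - C(5,5)·5!
= 3628800 - 1814400 + 403200 - 50400 + 3600 - 120
= 2170680

2170680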